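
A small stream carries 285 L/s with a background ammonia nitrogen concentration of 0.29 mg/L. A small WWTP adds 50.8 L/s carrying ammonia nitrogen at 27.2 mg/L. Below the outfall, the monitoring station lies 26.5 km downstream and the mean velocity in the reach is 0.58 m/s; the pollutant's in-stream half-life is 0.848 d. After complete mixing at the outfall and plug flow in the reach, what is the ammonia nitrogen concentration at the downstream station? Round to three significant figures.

Conservation of mass: C = (285.0·0.2900 + 50.80·27.20) / 335.8 = 1464/335.8 = 4.361 mg/L.
Travel time t = 26.5·1000 / 0.58 = 45690 s = 12.69 h.
Half-life 0.848 d → k = ln 2 / 0.848 = 0.8174 d⁻¹.
Decay over the reach: 4.361·exp(−kt) = 4.361·0.6490 = 2.830 mg/L.

2.83 mg/L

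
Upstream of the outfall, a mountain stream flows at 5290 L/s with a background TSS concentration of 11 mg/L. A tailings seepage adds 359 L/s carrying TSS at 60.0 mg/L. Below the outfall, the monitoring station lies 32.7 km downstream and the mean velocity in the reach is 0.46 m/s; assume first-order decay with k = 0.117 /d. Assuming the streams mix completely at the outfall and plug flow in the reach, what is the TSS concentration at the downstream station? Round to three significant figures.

Flow-weighted average: C = (5290·11.00 + 359.0·60.00) / 5649 = 79730/5649 = 14.11 mg/L.
Travel time t = 32.7·1000 / 0.46 = 71090 s = 19.75 h.
After decay, C = 14.11 × e^(−kt) = 14.11 × 0.9082 = 12.82 mg/L.

12.8 mg/L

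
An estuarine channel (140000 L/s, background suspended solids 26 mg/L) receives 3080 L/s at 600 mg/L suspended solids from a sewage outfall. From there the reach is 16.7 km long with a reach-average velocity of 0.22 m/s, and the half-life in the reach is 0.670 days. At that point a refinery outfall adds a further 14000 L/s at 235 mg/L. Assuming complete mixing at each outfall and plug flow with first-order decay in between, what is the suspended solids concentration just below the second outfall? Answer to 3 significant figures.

Flow-weighted average: C = (140000·26.00 + 3080·600.0) / 143100 = 5488000/143100 = 38.36 mg/L; combined flow 143100 L/s.
Travel time t = 16.7·1000 / 0.22 = 75910 s = 21.09 h.
Half-life 0.670 d → k = ln 2 / 0.670 = 1.035 d⁻¹.
Decay over the reach: 38.36·exp(−kt) = 38.36·0.4030 = 15.46 mg/L.
At the second outfall, C = (143100·15.46 + 14000·235.0) / (143100 + 14000) = 35.02 mg/L.

35.0 mg/L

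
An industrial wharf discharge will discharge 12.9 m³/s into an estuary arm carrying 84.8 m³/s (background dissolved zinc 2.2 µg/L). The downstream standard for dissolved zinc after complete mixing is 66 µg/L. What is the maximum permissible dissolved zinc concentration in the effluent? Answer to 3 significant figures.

485 µg/L

At the limit, (Qr·Cr + Qe·Cₑ)/(Qr + Qe) = 66:
Cₑ = (97.70·66 − 84.80·2.200) / 12.90 = 485.4 µg/L.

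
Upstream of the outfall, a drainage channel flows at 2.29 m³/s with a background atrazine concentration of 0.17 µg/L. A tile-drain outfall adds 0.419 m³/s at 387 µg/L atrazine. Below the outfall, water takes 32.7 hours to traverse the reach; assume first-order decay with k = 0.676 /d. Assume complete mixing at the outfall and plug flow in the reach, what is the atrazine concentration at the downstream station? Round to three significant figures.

23.9 µg/L

Flow-weighted average: C = (2.290·0.1700 + 0.4190·387.0) / 2.709 = 162.5/2.709 = 60.00 µg/L.
After decay, C = 60.00 × e^(−kt) = 60.00 × 0.3981 = 23.89 µg/L.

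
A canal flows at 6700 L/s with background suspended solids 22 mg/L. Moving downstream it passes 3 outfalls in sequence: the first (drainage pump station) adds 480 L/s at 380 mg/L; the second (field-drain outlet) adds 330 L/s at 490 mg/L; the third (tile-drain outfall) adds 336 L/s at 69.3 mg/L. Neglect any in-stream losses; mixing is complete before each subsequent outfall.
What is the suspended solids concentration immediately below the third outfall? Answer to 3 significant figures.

65.6 mg/L

After outfall 1: Q = 6700 + 480.0 = 7180 L/s; C = (6700·22.00 + 480.0·380.0)/7180 = 45.93 mg/L.
After outfall 2: Q = 7180 + 330.0 = 7510 L/s; C = (7180·45.93 + 330.0·490.0)/7510 = 65.45 mg/L.
After outfall 3: Q = 7510 + 336.0 = 7846 L/s; C = (7510·65.45 + 336.0·69.30)/7846 = 65.61 mg/L.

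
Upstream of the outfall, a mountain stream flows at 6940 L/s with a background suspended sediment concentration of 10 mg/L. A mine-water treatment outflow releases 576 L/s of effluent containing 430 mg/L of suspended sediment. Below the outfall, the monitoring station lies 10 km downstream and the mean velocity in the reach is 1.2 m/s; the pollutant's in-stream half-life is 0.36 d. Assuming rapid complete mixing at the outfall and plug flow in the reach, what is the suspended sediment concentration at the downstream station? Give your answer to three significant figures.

35.0 mg/L

After mixing, C = (6940·10.00 + 576.0·430.0) / 7516 = 317100/7516 = 42.19 mg/L.
Travel time t = 10·1000 / 1.2 = 8333 s = 2.315 h.
Half-life 0.36 d → k = ln 2 / 0.36 = 1.925 d⁻¹.
Decay over the reach: 42.19·exp(−kt) = 42.19·0.8305 = 35.04 mg/L.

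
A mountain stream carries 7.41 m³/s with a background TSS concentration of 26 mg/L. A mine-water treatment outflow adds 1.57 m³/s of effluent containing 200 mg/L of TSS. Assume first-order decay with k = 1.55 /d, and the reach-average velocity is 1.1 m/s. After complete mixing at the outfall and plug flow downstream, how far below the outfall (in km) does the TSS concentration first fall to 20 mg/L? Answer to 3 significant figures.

Flow-weighted average: C = (7.410·26.00 + 1.570·200.0) / 8.980 = 506.7/8.980 = 56.42 mg/L.
Set 56.42·exp(−k·t) = 20 → t = ln(56.42/20)/k = 57810 s = 16.06 h.
Distance = v·t = 1.1·57810 = 63590 m = 63.59 km.

63.6 km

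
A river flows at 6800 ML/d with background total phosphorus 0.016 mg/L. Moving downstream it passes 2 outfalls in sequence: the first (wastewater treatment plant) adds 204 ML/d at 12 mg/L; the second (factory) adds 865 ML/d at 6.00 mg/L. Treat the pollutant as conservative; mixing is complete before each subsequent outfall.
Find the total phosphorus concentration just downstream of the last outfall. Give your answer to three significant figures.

0.984 mg/L

Below outfall 1: Q → 7004 ML/d, C = (6800·0.01600 + 204.0·12.00)/7004 = 0.3650 mg/L.
Below outfall 2: Q → 7869 ML/d, C = (7004·0.3650 + 865.0·6.000)/7869 = 0.9845 mg/L.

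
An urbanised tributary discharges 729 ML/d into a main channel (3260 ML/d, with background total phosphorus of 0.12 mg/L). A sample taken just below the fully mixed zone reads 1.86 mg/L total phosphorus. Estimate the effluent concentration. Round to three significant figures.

9.64 mg/L

Mass balance: 3260·0.1200 + 729.0·Cₑ = 3989·1.860
→ Cₑ = (3989·1.860 − 3260·0.1200) / 729.0 = 9.641 mg/L.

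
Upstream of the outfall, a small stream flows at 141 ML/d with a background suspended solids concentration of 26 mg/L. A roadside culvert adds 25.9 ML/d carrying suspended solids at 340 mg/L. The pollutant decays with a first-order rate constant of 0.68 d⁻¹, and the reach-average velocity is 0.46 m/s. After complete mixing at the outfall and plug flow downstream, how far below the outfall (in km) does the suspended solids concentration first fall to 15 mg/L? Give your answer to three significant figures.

Mass balance: C = (141.0·26.00 + 25.90·340.0) / 166.9 = 12470/166.9 = 74.73 mg/L.
Set 74.73·exp(−k·t) = 15 → t = ln(74.73/15)/k = 204000 s = 56.68 h.
Distance = v·t = 0.46·204000 = 93850 m = 93.85 km.

93.9 km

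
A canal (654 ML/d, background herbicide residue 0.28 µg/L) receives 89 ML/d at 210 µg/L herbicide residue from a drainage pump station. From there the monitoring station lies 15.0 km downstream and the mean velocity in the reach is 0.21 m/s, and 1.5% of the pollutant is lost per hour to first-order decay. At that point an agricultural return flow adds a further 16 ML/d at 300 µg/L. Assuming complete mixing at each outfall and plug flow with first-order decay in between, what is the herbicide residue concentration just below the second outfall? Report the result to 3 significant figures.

24.7 µg/L

Mass balance: C = (654.0·0.2800 + 89.00·210.0) / 743.0 = 18870/743.0 = 25.40 µg/L; combined flow 743.0 ML/d.
Travel time t = 15.0·1000 / 0.21 = 71430 s = 19.84 h.
1.5%/h lost → k = −ln(1 − 0.015) = 0.01511 h⁻¹.
First-order decay: C = 25.40·exp(−k·t) = 25.40·0.7409 = 18.82 µg/L.
At the second outfall, C = (743.0·18.82 + 16.00·300.0) / (743.0 + 16.00) = 24.75 µg/L.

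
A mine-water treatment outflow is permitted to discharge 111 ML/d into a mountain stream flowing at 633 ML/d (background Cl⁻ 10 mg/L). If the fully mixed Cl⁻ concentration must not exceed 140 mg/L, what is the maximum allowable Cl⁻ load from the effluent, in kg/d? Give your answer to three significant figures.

Mass balance at the limit: 633.0·10.00 + 111.0·Cₑ = 744.0·140 → Cₑ = 881.4 mg/L.
111.0 ML/d = 1.285 m³/s. Load = 1.285 m³/s × 881.4 g/m³ × 86 400 s/d = 97830 kg/d.

97800 kg/d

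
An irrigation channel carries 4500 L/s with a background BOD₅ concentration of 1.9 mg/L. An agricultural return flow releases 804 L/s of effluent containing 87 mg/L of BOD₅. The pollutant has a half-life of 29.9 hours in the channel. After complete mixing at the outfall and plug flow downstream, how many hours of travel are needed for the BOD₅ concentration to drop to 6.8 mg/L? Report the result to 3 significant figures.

Mixed concentration C = ΣQC/ΣQ = (4500·1.900 + 804.0·87.00) / 5304 = 78500/5304 = 14.80 mg/L.
Half-life 29.9 h → k = ln 2 / 29.9 = 0.02318 h⁻¹ = 0.5564 d⁻¹.
14.80·exp(−k·t) = 6.8 → t = ln(14.80/6.8)/k = 120800 s = 33.55 h.

33.5 h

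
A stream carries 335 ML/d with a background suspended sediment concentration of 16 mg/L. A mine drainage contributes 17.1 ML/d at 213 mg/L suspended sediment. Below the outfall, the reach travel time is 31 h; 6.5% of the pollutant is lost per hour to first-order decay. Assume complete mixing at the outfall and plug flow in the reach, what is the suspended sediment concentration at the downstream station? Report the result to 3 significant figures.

3.18 mg/L

After mixing, C = (335.0·16.00 + 17.10·213.0) / 352.1 = 9002/352.1 = 25.57 mg/L.
6.5%/h lost → k = −ln(1 − 0.065) = 0.06721 h⁻¹.
Decay over the reach: 25.57·exp(−kt) = 25.57·0.1245 = 3.183 mg/L.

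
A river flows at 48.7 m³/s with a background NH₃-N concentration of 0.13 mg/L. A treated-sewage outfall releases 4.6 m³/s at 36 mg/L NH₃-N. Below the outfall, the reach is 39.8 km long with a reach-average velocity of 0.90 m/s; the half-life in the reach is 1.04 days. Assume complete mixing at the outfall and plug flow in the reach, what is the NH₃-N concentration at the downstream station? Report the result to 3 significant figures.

2.29 mg/L

Flow-weighted average: C = (48.70·0.1300 + 4.600·36.00) / 53.30 = 171.9/53.30 = 3.226 mg/L.
Travel time t = 39.8·1000 / 0.90 = 44220 s = 12.28 h.
Half-life 1.04 d → k = ln 2 / 1.04 = 0.6665 d⁻¹.
Decay over the reach: 3.226·exp(−kt) = 3.226·0.7110 = 2.293 mg/L.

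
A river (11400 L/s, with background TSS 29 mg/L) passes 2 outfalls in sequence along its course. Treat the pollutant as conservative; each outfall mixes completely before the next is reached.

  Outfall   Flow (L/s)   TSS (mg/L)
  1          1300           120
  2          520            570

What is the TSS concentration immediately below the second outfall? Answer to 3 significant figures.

59.2 mg/L

Below outfall 1: Q → 12700 L/s, C = (11400·29.00 + 1300·120.0)/12700 = 38.31 mg/L.
Below outfall 2: Q → 13220 L/s, C = (12700·38.31 + 520.0·570.0)/13220 = 59.23 mg/L.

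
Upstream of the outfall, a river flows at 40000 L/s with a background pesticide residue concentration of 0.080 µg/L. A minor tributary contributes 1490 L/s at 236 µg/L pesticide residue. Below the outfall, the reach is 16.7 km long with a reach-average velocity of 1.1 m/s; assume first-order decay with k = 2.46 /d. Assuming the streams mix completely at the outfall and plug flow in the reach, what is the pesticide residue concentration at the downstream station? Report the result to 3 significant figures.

After mixing, C = (40000·0.08000 + 1490·236.0) / 41490 = 354800/41490 = 8.552 µg/L.
Travel time t = 16.7·1000 / 1.1 = 15180 s = 4.217 h.
Applying C = C₀e^(−kt): 8.552 × 0.6490 = 5.551 µg/L.

5.55 µg/L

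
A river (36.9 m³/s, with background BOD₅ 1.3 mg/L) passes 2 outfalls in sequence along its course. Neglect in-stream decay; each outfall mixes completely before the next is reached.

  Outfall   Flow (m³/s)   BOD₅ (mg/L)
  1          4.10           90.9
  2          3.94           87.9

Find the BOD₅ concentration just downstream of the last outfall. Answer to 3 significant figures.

17.1 mg/L

Below outfall 1: Q → 41.00 m³/s, C = (36.90·1.300 + 4.100·90.90)/41.00 = 10.26 mg/L.
Below outfall 2: Q → 44.94 m³/s, C = (41.00·10.26 + 3.940·87.90)/44.94 = 17.07 mg/L.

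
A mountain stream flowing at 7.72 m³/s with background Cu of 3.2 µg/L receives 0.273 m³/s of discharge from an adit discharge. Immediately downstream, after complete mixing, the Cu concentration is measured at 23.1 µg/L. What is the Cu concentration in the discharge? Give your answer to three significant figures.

Mass balance: 7.720·3.200 + 0.2730·Cₑ = 7.993·23.10
→ Cₑ = (7.993·23.10 − 7.720·3.200) / 0.2730 = 585.8 µg/L.

586 µg/L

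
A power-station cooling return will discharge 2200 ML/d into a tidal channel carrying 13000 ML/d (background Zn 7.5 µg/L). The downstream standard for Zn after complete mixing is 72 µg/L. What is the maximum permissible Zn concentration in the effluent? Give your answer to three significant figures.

At the limit, (Qr·Cr + Qe·Cₑ)/(Qr + Qe) = 72:
Cₑ = (15200·72 − 13000·7.500) / 2200 = 453.1 µg/L.

453 µg/L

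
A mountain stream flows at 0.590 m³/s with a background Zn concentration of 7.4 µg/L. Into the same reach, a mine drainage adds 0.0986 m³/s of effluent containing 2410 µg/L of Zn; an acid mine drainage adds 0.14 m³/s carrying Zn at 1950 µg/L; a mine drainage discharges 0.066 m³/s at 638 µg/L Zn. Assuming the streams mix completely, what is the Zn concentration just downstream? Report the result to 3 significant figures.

623 µg/L

After mixing, C = (0.5900·7.400 + 0.09860·2410 + 0.1400·1950 + 0.06600·638.0) / 0.8946 = 557.1/0.8946 = 622.7 µg/L.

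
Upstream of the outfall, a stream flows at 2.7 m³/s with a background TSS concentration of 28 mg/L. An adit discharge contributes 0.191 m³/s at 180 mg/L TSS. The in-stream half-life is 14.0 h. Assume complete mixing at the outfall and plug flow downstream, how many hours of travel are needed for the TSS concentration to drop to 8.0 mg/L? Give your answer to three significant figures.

31.5 h

Mass balance: C = (2.700·28.00 + 0.1910·180.0) / 2.891 = 110.0/2.891 = 38.04 mg/L.
Half-life 14.0 h → k = ln 2 / 14.0 = 0.04951 h⁻¹ = 1.188 d⁻¹.
38.04·exp(−k·t) = 8.0 → t = ln(38.04/8.0)/k = 113400 s = 31.49 h.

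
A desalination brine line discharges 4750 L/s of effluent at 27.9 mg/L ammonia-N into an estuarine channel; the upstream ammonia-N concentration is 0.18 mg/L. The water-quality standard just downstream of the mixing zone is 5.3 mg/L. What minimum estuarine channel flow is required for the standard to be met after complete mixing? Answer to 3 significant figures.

21000 L/s

Set C_mix = 5.3: (Q·0.1800 + 4750·27.90) / (Q + 4750) = 5.3
→ Q = 4750·(27.90 − 5.3)/(5.3 − 0.1800) = 20970 L/s.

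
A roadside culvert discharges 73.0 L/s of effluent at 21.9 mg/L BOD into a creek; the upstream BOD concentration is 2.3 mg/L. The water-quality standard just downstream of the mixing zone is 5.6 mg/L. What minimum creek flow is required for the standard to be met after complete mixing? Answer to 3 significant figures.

361 L/s

Set C_mix = 5.6: (Q·2.300 + 73.00·21.90) / (Q + 73.00) = 5.6
→ Q = 73.00·(21.90 − 5.6)/(5.6 − 2.300) = 360.6 L/s.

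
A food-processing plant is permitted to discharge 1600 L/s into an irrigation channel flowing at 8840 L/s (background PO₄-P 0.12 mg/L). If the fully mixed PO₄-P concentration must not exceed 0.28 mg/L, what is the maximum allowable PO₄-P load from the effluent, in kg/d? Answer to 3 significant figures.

161 kg/d

Mass balance at the limit: 8840·0.1200 + 1600·Cₑ = 10440·0.28 → Cₑ = 1.164 mg/L.
1600 L/s = 1.600 m³/s. Load = 1.600 m³/s × 1.164 g/m³ × 86 400 s/d = 160.9 kg/d.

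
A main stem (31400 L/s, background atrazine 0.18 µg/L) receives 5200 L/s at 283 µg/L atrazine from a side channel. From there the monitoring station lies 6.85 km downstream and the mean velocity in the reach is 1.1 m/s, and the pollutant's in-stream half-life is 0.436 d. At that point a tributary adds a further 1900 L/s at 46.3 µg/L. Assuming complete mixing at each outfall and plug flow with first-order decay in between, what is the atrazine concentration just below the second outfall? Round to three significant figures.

36.5 µg/L

Flow-weighted average: C = (31400·0.1800 + 5200·283.0) / 36600 = 1477000/36600 = 40.36 µg/L; combined flow 36600 L/s.
Travel time t = 6.85·1000 / 1.1 = 6227 s = 1.730 h.
Half-life 0.436 d → k = ln 2 / 0.436 = 1.590 d⁻¹.
Decay over the reach: 40.36·exp(−kt) = 40.36·0.8917 = 35.99 µg/L.
Second outfall: C = (36600·35.99 + 1900·46.30)/38500 = 36.50 µg/L.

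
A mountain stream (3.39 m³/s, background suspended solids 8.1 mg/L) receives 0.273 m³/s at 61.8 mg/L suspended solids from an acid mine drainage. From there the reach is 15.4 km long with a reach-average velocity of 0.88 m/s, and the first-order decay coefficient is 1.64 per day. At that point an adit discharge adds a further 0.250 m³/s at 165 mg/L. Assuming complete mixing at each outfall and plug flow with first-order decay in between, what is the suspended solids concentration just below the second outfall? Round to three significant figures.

Flow-weighted average: C = (3.390·8.100 + 0.2730·61.80) / 3.663 = 44.33/3.663 = 12.10 mg/L; combined flow 3.663 m³/s.
Travel time t = 15.4·1000 / 0.88 = 17500 s = 4.861 h.
Decay over the reach: 12.10·exp(−kt) = 12.10·0.7174 = 8.682 mg/L.
Second outfall: C = (3.663·8.682 + 0.2500·165.0)/3.913 = 18.67 mg/L.

18.7 mg/L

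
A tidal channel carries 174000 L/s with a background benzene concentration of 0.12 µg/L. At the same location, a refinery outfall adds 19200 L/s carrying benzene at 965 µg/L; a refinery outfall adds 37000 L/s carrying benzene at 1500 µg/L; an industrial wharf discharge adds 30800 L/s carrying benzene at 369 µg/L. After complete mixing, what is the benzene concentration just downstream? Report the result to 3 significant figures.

327 µg/L

Flow-weighted average: C = (174000·0.1200 + 19200·965.0 + 37000·1500 + 30800·369.0) / 261000 = 85410000/261000 = 327.3 µg/L.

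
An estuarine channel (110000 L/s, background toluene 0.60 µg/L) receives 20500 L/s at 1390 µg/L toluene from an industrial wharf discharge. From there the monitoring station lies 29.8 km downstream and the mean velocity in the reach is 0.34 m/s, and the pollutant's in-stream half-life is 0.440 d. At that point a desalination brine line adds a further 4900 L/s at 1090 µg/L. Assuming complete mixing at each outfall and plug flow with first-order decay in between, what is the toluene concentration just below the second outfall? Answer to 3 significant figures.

After mixing, C = (110000·0.6000 + 20500·1390) / 130500 = 28560000/130500 = 218.9 µg/L; combined flow 130500 L/s.
Travel time t = 29.8·1000 / 0.34 = 87650 s = 24.35 h.
Half-life 0.440 d → k = ln 2 / 0.440 = 1.575 d⁻¹.
First-order decay: C = 218.9·exp(−k·t) = 218.9·0.2023 = 44.27 µg/L.
Second outfall: C = (130500·44.27 + 4900·1090)/135400 = 82.12 µg/L.

82.1 µg/L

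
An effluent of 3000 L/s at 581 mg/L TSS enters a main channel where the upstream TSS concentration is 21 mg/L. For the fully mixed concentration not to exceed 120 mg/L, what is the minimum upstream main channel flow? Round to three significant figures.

Set C_mix = 120: (Q·21.00 + 3000·581.0) / (Q + 3000) = 120
→ Q = 3000·(581.0 − 120)/(120 − 21.00) = 13970 L/s.

14000 L/s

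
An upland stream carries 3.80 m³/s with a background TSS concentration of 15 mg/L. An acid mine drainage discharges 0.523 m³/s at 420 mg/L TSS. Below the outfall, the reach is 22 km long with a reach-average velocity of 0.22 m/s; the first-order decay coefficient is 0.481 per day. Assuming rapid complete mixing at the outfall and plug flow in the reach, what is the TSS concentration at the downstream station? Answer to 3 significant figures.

Conservation of mass: C = (3.800·15.00 + 0.5230·420.0) / 4.323 = 276.7/4.323 = 64.00 mg/L.
Travel time t = 22·1000 / 0.22 = 100000 s = 27.78 h.
Decay over the reach: 64.00·exp(−kt) = 64.00·0.5731 = 36.68 mg/L.

36.7 mg/L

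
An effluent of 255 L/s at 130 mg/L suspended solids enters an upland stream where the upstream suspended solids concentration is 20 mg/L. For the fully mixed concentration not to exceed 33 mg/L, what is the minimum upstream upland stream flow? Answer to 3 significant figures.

Set C_mix = 33: (Q·20.00 + 255.0·130.0) / (Q + 255.0) = 33
→ Q = 255.0·(130.0 − 33)/(33 − 20.00) = 1903 L/s.

1900 L/s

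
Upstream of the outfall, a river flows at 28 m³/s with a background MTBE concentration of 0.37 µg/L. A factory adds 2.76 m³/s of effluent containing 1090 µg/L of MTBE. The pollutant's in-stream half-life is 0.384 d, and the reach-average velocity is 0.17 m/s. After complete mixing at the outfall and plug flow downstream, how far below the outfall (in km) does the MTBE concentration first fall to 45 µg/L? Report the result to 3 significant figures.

Flow-weighted average: C = (28.00·0.3700 + 2.760·1090) / 30.76 = 3019/30.76 = 98.14 µg/L.
Half-life 0.384 d → k = ln 2 / 0.384 = 1.805 d⁻¹.
Set 98.14·exp(−k·t) = 45 → t = ln(98.14/45)/k = 37320 s = 10.37 h.
Distance = v·t = 0.17·37320 = 6345 m = 6.345 km.

6.34 km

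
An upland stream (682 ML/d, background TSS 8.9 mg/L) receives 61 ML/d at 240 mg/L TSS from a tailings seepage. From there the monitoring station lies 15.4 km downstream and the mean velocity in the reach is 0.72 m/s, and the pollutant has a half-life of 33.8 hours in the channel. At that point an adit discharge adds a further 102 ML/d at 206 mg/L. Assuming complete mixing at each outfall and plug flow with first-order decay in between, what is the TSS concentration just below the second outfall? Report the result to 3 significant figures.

Mass balance: C = (682.0·8.900 + 61.00·240.0) / 743.0 = 20710/743.0 = 27.87 mg/L; combined flow 743.0 ML/d.
Travel time t = 15.4·1000 / 0.72 = 21390 s = 5.941 h.
Half-life 33.8 h → k = ln 2 / 33.8 = 0.02051 h⁻¹ = 0.4922 d⁻¹.
Applying C = C₀e^(−kt): 27.87 × 0.8853 = 24.68 mg/L.
At the second outfall, C = (743.0·24.68 + 102.0·206.0) / (743.0 + 102.0) = 46.56 mg/L.

46.6 mg/L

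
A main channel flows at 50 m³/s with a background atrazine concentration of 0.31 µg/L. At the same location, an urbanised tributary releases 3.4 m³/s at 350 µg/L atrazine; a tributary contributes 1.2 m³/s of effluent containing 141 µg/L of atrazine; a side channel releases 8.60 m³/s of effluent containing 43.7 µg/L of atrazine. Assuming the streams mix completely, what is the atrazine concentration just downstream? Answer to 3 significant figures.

Mixed concentration C = ΣQC/ΣQ = (50.00·0.3100 + 3.400·350.0 + 1.200·141.0 + 8.600·43.70) / 63.20 = 1751/63.20 = 27.70 µg/L.

27.7 µg/L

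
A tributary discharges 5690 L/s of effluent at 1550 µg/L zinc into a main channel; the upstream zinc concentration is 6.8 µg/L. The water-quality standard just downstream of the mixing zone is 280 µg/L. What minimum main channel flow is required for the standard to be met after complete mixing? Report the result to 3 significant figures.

Set C_mix = 280: (Q·6.800 + 5690·1550) / (Q + 5690) = 280
→ Q = 5690·(1550 − 280)/(280 − 6.800) = 26450 L/s.

26500 L/s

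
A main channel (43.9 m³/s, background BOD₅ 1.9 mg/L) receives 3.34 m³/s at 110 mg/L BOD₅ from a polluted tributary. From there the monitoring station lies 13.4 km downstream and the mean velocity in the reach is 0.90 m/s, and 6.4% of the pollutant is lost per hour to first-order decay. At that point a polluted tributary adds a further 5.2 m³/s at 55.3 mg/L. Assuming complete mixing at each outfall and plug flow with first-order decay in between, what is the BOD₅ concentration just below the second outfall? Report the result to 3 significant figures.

Mass balance: C = (43.90·1.900 + 3.340·110.0) / 47.24 = 450.8/47.24 = 9.543 mg/L; combined flow 47.24 m³/s.
Travel time t = 13.4·1000 / 0.90 = 14890 s = 4.136 h.
6.4%/h lost → k = −ln(1 − 0.064) = 0.06614 h⁻¹.
Decay over the reach: 9.543·exp(−kt) = 9.543·0.7607 = 7.259 mg/L.
Second outfall: C = (47.24·7.259 + 5.200·55.30)/52.44 = 12.02 mg/L.

12.0 mg/L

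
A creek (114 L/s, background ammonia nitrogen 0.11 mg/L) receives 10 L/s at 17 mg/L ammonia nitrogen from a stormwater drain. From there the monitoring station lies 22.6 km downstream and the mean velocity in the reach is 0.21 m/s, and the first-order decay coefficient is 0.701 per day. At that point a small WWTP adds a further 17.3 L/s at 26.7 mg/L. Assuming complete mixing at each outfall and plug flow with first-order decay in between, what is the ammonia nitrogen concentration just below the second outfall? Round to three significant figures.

3.81 mg/L

Mass balance: C = (114.0·0.1100 + 10.00·17.00) / 124.0 = 182.5/124.0 = 1.472 mg/L; combined flow 124.0 L/s.
Travel time t = 22.6·1000 / 0.21 = 107600 s = 29.89 h.
First-order decay: C = 1.472·exp(−k·t) = 1.472·0.4176 = 0.6148 mg/L.
Second outfall: C = (124.0·0.6148 + 17.30·26.70)/141.3 = 3.809 mg/L.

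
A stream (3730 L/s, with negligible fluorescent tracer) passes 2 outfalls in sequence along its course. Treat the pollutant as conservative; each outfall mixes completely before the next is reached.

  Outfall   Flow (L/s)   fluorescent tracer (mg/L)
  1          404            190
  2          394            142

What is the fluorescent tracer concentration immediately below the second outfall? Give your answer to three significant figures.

29.3 mg/L

Below outfall 1: Q → 4134 L/s, C = (3730·0 + 404.0·190.0)/4134 = 18.57 mg/L.
Below outfall 2: Q → 4528 L/s, C = (4134·18.57 + 394.0·142.0)/4528 = 29.31 mg/L.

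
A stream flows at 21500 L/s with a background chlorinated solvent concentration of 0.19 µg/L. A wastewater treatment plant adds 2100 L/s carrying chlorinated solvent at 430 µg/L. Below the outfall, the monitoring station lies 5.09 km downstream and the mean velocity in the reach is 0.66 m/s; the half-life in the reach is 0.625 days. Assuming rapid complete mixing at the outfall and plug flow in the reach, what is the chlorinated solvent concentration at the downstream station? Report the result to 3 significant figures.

34.8 µg/L

Mixed concentration C = ΣQC/ΣQ = (21500·0.1900 + 2100·430.0) / 23600 = 907100/23600 = 38.44 µg/L.
Travel time t = 5.09·1000 / 0.66 = 7712 s = 2.142 h.
Half-life 0.625 d → k = ln 2 / 0.625 = 1.109 d⁻¹.
After decay, C = 38.44 × e^(−kt) = 38.44 × 0.9057 = 34.81 µg/L.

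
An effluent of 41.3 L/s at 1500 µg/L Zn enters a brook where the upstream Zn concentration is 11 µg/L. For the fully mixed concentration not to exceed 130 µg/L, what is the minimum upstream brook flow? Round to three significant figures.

Set C_mix = 130: (Q·11.00 + 41.30·1500) / (Q + 41.30) = 130
→ Q = 41.30·(1500 − 130)/(130 − 11.00) = 475.5 L/s.

475 L/s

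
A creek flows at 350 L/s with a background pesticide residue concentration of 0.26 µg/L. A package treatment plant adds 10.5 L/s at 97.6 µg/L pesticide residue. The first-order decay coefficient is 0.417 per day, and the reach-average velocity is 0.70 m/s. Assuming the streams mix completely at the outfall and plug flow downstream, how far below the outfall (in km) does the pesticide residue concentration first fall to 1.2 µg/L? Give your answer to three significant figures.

Mass balance: C = (350.0·0.2600 + 10.50·97.60) / 360.5 = 1116/360.5 = 3.095 µg/L.
Set 3.095·exp(−k·t) = 1.2 → t = ln(3.095/1.2)/k = 196300 s = 54.53 h.
Distance = v·t = 0.70·196300 = 137400 m = 137.4 km.

137 km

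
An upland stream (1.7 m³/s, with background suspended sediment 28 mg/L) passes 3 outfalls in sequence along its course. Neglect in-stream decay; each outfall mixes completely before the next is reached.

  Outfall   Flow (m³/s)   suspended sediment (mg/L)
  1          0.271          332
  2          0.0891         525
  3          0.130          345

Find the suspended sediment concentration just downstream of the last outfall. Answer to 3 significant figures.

105 mg/L

Outfall 1: combined Q = 1.971 m³/s; C = (1.700·28.00 + 0.2710·332.0)/1.971 = 69.80 mg/L.
Outfall 2: combined Q = 2.060 m³/s; C = (1.971·69.80 + 0.08910·525.0)/2.060 = 89.49 mg/L.
Outfall 3: combined Q = 2.190 m³/s; C = (2.060·89.49 + 0.1300·345.0)/2.190 = 104.7 mg/L.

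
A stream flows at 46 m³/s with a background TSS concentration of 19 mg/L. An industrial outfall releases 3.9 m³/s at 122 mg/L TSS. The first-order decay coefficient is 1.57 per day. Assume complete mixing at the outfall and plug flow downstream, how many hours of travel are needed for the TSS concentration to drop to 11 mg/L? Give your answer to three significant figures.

After mixing, C = (46.00·19.00 + 3.900·122.0) / 49.90 = 1350/49.90 = 27.05 mg/L.
27.05·exp(−k·t) = 11 → t = ln(27.05/11)/k = 49520 s = 13.75 h.

13.8 h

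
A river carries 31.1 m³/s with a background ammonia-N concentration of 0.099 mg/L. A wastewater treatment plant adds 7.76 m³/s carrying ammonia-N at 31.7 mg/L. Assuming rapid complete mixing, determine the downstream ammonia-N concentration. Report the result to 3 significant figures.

6.41 mg/L

After mixing, C = (31.10·0.09900 + 7.760·31.70) / 38.86 = 249.1/38.86 = 6.409 mg/L.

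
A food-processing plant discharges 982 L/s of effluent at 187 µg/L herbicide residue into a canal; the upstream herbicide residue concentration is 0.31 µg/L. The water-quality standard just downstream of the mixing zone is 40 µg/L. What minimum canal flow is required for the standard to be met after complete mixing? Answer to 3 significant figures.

Set C_mix = 40: (Q·0.3100 + 982.0·187.0) / (Q + 982.0) = 40
→ Q = 982.0·(187.0 − 40)/(40 − 0.3100) = 3637 L/s.

3640 L/s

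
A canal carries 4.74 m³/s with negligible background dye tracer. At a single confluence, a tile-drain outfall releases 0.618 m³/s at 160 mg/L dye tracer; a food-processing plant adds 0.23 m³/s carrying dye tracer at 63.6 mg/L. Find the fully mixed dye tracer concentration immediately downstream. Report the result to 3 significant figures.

20.3 mg/L

Mass balance: C = (4.740·0 + 0.6180·160.0 + 0.2300·63.60) / 5.588 = 113.5/5.588 = 20.31 mg/L.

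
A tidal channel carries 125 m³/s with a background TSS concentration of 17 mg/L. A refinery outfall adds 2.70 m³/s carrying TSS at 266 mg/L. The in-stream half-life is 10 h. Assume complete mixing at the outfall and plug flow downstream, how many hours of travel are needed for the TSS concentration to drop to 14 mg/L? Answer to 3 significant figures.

Conservation of mass: C = (125.0·17.00 + 2.700·266.0) / 127.7 = 2843/127.7 = 22.26 mg/L.
Half-life 10 h → k = ln 2 / 10 = 0.06931 h⁻¹ = 1.664 d⁻¹.
22.26·exp(−k·t) = 14 → t = ln(22.26/14)/k = 24100 s = 6.693 h.

6.69 h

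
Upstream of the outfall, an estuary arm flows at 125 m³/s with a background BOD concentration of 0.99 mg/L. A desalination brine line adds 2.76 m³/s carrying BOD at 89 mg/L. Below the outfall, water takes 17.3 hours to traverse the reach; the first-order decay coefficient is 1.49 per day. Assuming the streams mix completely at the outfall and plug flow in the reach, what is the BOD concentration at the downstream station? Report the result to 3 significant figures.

Flow-weighted average: C = (125.0·0.9900 + 2.760·89.00) / 127.8 = 369.4/127.8 = 2.891 mg/L.
First-order decay: C = 2.891·exp(−k·t) = 2.891·0.3416 = 0.9877 mg/L.

0.988 mg/L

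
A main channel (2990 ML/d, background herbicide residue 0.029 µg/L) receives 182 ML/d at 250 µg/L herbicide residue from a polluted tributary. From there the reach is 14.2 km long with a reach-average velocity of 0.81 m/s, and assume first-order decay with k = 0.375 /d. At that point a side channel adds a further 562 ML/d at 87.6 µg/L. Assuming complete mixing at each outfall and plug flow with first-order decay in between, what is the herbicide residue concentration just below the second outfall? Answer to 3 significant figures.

24.5 µg/L

Mixed concentration C = ΣQC/ΣQ = (2990·0.02900 + 182.0·250.0) / 3172 = 45590/3172 = 14.37 µg/L; combined flow 3172 ML/d.
Travel time t = 14.2·1000 / 0.81 = 17530 s = 4.870 h.
First-order decay: C = 14.37·exp(−k·t) = 14.37·0.9267 = 13.32 µg/L.
At the second outfall, C = (3172·13.32 + 562.0·87.60) / (3172 + 562.0) = 24.50 µg/L.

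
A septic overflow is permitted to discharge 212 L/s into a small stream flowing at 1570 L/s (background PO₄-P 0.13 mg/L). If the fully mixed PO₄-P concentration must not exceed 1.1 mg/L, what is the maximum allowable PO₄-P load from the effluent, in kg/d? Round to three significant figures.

152 kg/d

Mass balance at the limit: 1570·0.1300 + 212.0·Cₑ = 1782·1.1 → Cₑ = 8.283 mg/L.
212.0 L/s = 0.2120 m³/s. Load = 0.2120 m³/s × 8.283 g/m³ × 86 400 s/d = 151.7 kg/d.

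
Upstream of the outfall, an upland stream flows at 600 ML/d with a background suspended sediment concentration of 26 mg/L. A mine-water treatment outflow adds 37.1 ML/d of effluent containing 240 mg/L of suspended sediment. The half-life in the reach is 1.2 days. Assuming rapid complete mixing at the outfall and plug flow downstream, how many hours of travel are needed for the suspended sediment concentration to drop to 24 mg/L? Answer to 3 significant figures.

19.6 h

Mixed concentration C = ΣQC/ΣQ = (600.0·26.00 + 37.10·240.0) / 637.1 = 24500/637.1 = 38.46 mg/L.
Half-life 1.2 d → k = ln 2 / 1.2 = 0.5776 d⁻¹.
38.46·exp(−k·t) = 24 → t = ln(38.46/24)/k = 70540 s = 19.60 h.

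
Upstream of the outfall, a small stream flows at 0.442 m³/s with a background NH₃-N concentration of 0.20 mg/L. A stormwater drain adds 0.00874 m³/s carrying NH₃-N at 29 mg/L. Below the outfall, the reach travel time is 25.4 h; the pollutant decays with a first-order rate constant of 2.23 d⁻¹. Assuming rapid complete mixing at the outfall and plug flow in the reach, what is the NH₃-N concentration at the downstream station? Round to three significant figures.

Mixed concentration C = ΣQC/ΣQ = (0.4420·0.2000 + 0.008740·29.00) / 0.4507 = 0.3419/0.4507 = 0.7584 mg/L.
Decay over the reach: 0.7584·exp(−kt) = 0.7584·0.09441 = 0.07161 mg/L.

0.0716 mg/L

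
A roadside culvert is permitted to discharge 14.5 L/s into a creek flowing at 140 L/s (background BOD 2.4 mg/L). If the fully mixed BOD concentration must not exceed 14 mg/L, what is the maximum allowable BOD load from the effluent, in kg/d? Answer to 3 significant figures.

158 kg/d

Mass balance at the limit: 140.0·2.400 + 14.50·Cₑ = 154.5·14 → Cₑ = 126.0 mg/L.
14.50 L/s = 0.01450 m³/s. Load = 0.01450 m³/s × 126.0 g/m³ × 86 400 s/d = 157.9 kg/d.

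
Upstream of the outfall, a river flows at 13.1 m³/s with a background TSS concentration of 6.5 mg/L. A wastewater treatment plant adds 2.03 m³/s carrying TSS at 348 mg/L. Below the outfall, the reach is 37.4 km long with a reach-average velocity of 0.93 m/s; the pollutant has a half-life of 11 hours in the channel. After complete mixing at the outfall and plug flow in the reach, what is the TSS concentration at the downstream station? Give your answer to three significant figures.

25.9 mg/L

Conservation of mass: C = (13.10·6.500 + 2.030·348.0) / 15.13 = 791.6/15.13 = 52.32 mg/L.
Travel time t = 37.4·1000 / 0.93 = 40220 s = 11.17 h.
Half-life 11 h → k = ln 2 / 11 = 0.06301 h⁻¹ = 1.512 d⁻¹.
Decay over the reach: 52.32·exp(−kt) = 52.32·0.4946 = 25.88 mg/L.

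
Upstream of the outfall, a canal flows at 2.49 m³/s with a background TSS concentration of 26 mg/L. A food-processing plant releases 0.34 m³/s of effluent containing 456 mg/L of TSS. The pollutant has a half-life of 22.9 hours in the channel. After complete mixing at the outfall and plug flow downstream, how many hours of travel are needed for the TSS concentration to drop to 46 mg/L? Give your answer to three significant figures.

After mixing, C = (2.490·26.00 + 0.3400·456.0) / 2.830 = 219.8/2.830 = 77.66 mg/L.
Half-life 22.9 h → k = ln 2 / 22.9 = 0.03027 h⁻¹ = 0.7264 d⁻¹.
77.66·exp(−k·t) = 46 → t = ln(77.66/46)/k = 62290 s = 17.30 h.

17.3 h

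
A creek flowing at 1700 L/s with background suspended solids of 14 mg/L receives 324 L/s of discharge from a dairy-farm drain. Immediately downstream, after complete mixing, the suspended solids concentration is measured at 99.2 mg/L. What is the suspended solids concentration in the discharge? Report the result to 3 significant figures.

Mass balance: 1700·14.00 + 324.0·Cₑ = 2024·99.20
→ Cₑ = (2024·99.20 − 1700·14.00) / 324.0 = 546.2 mg/L.

546 mg/L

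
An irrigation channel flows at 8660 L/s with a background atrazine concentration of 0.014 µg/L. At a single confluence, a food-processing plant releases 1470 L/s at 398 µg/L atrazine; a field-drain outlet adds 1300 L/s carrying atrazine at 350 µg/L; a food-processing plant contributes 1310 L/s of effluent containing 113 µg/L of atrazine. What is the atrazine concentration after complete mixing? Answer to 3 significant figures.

93.3 µg/L

Flow-weighted average: C = (8660·0.01400 + 1470·398.0 + 1300·350.0 + 1310·113.0) / 12740 = 1188000/12740 = 93.27 µg/L.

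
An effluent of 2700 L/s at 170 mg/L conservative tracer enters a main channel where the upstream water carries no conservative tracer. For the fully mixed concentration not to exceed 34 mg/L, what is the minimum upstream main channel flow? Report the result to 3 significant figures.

Set C_mix = 34: (Q·0 + 2700·170.0) / (Q + 2700) = 34
→ Q = 2700·(170.0 − 34)/(34 − 0) = 10800 L/s.

10800 L/s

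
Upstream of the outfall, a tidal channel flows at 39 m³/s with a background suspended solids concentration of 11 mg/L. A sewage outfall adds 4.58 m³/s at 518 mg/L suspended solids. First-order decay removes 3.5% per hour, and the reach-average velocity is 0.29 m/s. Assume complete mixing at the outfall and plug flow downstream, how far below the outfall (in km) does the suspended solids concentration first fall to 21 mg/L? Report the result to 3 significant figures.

Mixed concentration C = ΣQC/ΣQ = (39.00·11.00 + 4.580·518.0) / 43.58 = 2801/43.58 = 64.28 mg/L.
3.5%/h lost → k = −ln(1 − 0.035) = 0.03563 h⁻¹.
Set 64.28·exp(−k·t) = 21 → t = ln(64.28/21)/k = 113000 s = 31.40 h.
Distance = v·t = 0.29·113000 = 32780 m = 32.78 km.

32.8 km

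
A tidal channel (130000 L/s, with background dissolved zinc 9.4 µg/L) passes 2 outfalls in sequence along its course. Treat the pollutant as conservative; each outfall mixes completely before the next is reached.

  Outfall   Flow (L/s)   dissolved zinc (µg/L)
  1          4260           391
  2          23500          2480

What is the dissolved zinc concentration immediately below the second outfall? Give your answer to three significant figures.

388 µg/L

Outfall 1: combined Q = 134300 L/s; C = (130000·9.400 + 4260·391.0)/134300 = 21.51 µg/L.
Outfall 2: combined Q = 157800 L/s; C = (134300·21.51 + 23500·2480)/157800 = 387.7 µg/L.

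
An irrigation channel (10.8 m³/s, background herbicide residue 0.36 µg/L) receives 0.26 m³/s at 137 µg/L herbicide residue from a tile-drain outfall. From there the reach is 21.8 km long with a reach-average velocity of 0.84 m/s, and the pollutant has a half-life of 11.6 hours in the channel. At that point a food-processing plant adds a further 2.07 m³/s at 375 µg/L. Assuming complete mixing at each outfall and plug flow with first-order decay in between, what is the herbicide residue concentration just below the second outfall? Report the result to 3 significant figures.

Conservation of mass: C = (10.80·0.3600 + 0.2600·137.0) / 11.06 = 39.51/11.06 = 3.572 µg/L; combined flow 11.06 m³/s.
Travel time t = 21.8·1000 / 0.84 = 25950 s = 7.209 h.
Half-life 11.6 h → k = ln 2 / 11.6 = 0.05975 h⁻¹ = 1.434 d⁻¹.
First-order decay: C = 3.572·exp(−k·t) = 3.572·0.6500 = 2.322 µg/L.
At the second outfall, C = (11.06·2.322 + 2.070·375.0) / (11.06 + 2.070) = 61.08 µg/L.

61.1 µg/L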